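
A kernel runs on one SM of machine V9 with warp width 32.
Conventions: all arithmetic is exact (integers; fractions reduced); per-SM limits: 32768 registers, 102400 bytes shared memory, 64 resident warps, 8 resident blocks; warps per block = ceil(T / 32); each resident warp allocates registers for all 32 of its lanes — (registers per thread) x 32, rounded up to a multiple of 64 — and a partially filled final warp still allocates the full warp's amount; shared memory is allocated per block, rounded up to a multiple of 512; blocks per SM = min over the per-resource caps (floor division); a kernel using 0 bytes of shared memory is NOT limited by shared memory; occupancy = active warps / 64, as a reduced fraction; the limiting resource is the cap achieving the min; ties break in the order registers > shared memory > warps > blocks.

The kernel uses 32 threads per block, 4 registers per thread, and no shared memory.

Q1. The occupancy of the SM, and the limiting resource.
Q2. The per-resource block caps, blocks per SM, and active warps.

Answer: occupancy 1/8, limited by blocks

registers: 256 blocks
shared memory: no limit (kernel uses none)
warps: 64 blocks
blocks: 8 blocks

Answer: 8 blocks, 8 active warps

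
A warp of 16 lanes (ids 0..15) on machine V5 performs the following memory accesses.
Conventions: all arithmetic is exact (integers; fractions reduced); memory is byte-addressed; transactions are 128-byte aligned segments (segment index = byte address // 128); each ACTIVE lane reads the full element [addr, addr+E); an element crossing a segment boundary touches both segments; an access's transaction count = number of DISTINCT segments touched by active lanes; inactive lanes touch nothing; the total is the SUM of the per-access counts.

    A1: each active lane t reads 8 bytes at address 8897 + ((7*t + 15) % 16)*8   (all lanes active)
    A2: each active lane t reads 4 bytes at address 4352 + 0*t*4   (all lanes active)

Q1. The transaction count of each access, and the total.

A1: 2 transactions
A2: 1 transaction

Answer: 2,1; total 3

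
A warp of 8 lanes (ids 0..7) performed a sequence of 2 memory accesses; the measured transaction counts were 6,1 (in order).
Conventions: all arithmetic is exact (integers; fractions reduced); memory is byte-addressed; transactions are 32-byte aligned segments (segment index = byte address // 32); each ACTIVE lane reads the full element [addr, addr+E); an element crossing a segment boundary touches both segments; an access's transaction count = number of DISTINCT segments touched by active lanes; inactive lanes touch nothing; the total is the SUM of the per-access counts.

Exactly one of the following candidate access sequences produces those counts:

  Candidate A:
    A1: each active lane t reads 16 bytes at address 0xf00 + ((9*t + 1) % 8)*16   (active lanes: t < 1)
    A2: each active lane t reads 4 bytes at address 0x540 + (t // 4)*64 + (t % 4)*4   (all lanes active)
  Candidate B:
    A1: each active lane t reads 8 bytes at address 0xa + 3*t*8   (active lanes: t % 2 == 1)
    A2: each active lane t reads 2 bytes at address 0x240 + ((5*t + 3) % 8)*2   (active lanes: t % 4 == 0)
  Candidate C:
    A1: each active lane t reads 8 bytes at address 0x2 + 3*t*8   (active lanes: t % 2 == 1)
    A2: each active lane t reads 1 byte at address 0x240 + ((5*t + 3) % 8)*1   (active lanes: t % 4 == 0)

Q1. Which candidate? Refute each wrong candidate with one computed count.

A: A1 gives 1 transaction, not 6
B: A1 gives 4 transactions, not 6
C: all counts match (6,1)

Answer: C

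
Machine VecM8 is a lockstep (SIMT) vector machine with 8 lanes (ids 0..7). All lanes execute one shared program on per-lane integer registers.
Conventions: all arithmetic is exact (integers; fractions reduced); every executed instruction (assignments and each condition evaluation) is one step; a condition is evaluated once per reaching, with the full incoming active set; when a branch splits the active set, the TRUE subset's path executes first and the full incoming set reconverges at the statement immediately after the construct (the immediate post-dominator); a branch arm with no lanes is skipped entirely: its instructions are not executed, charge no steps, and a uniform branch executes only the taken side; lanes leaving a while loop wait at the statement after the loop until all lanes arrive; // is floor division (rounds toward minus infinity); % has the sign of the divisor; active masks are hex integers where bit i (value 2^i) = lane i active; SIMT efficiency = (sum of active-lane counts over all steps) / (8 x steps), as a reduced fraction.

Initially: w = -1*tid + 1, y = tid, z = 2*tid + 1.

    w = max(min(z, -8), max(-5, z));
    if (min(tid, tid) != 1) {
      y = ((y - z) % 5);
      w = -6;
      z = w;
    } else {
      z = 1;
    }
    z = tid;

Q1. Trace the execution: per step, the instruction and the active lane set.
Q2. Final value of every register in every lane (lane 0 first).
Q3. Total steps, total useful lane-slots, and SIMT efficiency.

step 0: w <- max(min(z, -8), max(-5, z)) 0xff
step 1: eval (min(tid, tid) != 1)    0xff
step 2: y <- ((y - z) % 5)           0xfd
step 3: w <- -6                      0xfd
step 4: z <- w                       0xfd
step 5: z <- 1                       0x02
step 6: z <- tid                     0xff

Answer: 7 steps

w: -6,3,-6,-6,-6,-6,-6,-6
y: 4,1,2,1,0,4,3,2
z: 0,1,2,3,4,5,6,7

steps = 7; useful = 46; efficiency = 46/56 = 23/28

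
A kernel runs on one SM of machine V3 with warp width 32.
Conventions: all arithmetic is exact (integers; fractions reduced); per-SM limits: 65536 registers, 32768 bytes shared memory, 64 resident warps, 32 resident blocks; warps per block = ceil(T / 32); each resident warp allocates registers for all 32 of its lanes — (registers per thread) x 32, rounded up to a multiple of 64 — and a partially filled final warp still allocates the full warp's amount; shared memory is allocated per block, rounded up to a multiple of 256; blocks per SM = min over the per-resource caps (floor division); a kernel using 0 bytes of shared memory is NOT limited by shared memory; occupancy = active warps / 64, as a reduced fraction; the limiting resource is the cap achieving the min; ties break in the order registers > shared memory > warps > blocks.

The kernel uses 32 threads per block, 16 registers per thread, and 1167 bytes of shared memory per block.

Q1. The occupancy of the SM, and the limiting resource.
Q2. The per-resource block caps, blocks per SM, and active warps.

Answer: occupancy 25/64, limited by shared memory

registers: 128 blocks
shared memory: 25 blocks
warps: 64 blocks
blocks: 32 blocks

Answer: 25 blocks, 25 active warps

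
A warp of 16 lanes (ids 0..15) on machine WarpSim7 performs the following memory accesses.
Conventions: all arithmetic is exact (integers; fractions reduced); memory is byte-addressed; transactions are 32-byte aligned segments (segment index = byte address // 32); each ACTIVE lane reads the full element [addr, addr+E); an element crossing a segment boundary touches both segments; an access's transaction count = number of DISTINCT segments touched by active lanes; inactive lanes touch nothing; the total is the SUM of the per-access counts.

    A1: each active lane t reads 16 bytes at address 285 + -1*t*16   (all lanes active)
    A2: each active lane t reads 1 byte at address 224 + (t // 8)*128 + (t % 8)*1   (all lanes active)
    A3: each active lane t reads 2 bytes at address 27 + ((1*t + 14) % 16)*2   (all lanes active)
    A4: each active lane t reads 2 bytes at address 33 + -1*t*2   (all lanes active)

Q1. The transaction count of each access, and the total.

A1: 9 transactions
A2: 2 transactions
A3: 2 transactions
A4: 2 transactions

Answer: 9,2,2,2; total 15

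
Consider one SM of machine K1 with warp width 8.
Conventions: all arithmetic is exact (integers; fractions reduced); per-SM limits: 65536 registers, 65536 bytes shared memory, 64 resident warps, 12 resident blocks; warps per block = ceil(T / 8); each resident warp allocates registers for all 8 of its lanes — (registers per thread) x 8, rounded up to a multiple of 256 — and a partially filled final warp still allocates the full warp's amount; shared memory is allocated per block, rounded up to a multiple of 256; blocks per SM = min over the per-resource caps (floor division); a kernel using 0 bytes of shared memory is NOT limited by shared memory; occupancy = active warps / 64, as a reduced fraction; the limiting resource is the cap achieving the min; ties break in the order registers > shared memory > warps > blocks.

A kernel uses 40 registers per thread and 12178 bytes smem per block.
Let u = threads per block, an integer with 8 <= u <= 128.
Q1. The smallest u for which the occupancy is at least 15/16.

Answer: u = 89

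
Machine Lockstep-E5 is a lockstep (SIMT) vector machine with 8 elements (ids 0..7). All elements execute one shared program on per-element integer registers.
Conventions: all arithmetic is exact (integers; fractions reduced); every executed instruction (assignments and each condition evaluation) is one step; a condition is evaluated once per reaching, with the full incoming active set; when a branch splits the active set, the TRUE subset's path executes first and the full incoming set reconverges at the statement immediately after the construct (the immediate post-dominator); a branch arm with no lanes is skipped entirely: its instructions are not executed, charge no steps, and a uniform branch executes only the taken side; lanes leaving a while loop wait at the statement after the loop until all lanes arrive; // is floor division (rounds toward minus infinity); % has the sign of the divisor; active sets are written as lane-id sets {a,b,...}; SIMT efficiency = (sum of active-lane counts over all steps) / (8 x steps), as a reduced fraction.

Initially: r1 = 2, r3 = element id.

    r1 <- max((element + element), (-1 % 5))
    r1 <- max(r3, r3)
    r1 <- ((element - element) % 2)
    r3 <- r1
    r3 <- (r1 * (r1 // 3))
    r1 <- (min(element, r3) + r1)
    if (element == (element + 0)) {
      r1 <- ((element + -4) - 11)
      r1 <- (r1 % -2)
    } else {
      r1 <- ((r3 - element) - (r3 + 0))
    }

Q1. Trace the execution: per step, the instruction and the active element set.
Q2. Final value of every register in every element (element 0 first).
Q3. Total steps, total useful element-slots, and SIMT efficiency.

step 0: r1 <- max((element + element), (-1 % 5)) {0,1,2,3,4,5,6,7}
step 1: r1 <- max(r3, r3)            {0,1,2,3,4,5,6,7}
step 2: r1 <- ((element - element) % 2) {0,1,2,3,4,5,6,7}
step 3: r3 <- r1                     {0,1,2,3,4,5,6,7}
step 4: r3 <- (r1 * (r1 // 3))       {0,1,2,3,4,5,6,7}
step 5: r1 <- (min(element, r3) + r1) {0,1,2,3,4,5,6,7}
step 6: eval (element == (element + 0)) {0,1,2,3,4,5,6,7}
step 7: r1 <- ((element + -4) - 11)  {0,1,2,3,4,5,6,7}
step 8: r1 <- (r1 % -2)              {0,1,2,3,4,5,6,7}

Answer: 9 steps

r1: -1,0,-1,0,-1,0,-1,0
r3: 0,0,0,0,0,0,0,0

steps = 9; useful = 72; efficiency = 72/72 = 1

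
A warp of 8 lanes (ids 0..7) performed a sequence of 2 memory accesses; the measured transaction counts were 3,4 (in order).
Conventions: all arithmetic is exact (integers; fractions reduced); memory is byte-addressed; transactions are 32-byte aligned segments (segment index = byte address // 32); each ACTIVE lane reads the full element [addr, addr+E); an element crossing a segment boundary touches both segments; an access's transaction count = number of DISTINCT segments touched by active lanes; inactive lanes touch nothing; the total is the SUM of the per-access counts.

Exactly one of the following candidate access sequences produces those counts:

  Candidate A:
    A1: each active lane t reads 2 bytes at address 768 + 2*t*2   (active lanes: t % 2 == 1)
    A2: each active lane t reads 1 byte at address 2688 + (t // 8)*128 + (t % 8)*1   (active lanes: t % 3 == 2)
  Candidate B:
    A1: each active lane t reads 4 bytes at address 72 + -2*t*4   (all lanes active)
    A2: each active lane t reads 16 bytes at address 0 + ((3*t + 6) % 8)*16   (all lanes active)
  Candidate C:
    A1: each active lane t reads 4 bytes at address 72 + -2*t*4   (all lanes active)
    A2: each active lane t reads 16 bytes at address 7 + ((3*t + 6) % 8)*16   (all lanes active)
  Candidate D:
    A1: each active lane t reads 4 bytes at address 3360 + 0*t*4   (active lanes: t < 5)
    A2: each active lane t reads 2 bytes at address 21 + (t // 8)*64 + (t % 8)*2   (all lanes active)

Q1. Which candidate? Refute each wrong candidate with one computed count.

A: A1 gives 1 transaction, not 3
C: A2 gives 5 transactions, not 4
D: A1 gives 1 transaction, not 3
B: all counts match (3,4)

Answer: B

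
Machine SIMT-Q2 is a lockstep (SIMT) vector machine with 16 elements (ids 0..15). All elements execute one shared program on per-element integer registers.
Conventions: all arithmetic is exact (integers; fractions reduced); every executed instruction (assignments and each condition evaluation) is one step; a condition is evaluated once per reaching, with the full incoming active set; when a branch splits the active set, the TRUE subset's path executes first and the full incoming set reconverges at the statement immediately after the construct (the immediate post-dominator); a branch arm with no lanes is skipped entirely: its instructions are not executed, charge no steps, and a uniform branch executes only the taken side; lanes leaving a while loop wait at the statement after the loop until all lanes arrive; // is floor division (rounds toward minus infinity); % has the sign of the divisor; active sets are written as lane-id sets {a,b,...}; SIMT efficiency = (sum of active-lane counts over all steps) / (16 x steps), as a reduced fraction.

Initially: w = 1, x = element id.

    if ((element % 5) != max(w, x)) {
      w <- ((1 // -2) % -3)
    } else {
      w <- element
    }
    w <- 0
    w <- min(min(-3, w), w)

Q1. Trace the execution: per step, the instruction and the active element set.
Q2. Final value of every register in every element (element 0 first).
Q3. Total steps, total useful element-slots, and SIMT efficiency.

step 0: eval ((element % 5) != max(w, x)) {0,1,2,3,4,5,6,7,8,9,10,11,12,13,14,15}
step 1: w <- ((1 // -2) % -3)        {0,5,6,7,8,9,10,11,12,13,14,15}
step 2: w <- element                 {1,2,3,4}
step 3: w <- 0                       {0,1,2,3,4,5,6,7,8,9,10,11,12,13,14,15}
step 4: w <- min(min(-3, w), w)      {0,1,2,3,4,5,6,7,8,9,10,11,12,13,14,15}

Answer: 5 steps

w: -3,-3,-3,-3,-3,-3,-3,-3,-3,-3,-3,-3,-3,-3,-3,-3
x: 0,1,2,3,4,5,6,7,8,9,10,11,12,13,14,15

steps = 5; useful = 64; efficiency = 64/80 = 4/5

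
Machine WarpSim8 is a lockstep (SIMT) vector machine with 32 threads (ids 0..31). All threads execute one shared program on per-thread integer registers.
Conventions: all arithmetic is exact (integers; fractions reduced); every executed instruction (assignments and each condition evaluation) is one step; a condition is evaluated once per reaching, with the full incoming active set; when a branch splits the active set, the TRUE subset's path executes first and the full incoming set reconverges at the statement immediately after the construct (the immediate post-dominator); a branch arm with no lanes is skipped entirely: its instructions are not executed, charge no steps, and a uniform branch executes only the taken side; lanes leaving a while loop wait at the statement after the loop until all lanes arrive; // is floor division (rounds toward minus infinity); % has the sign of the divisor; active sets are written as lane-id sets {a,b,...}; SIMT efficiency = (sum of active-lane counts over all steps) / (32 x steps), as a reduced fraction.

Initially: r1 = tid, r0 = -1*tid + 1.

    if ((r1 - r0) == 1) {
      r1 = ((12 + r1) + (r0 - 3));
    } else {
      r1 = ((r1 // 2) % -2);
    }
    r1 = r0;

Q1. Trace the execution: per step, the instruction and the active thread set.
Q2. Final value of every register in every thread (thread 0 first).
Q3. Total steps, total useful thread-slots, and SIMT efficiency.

step 0: eval ((r1 - r0) == 1)        {0,1,2,3,4,5,6,7,8,9,10,11,12,13,14,15,16,17,18,19,20,21,22,23,24,25,26,27,28,29,30,31}
step 1: r1 <- ((12 + r1) + (r0 - 3)) {1}
step 2: r1 <- ((r1 // 2) % -2)       {0,2,3,4,5,6,7,8,9,10,11,12,13,14,15,16,17,18,19,20,21,22,23,24,25,26,27,28,29,30,31}
step 3: r1 <- r0                     {0,1,2,3,4,5,6,7,8,9,10,11,12,13,14,15,16,17,18,19,20,21,22,23,24,25,26,27,28,29,30,31}

Answer: 4 steps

r1: 1,0,-1,-2,-3,-4,-5,-6,-7,-8,-9,-10,-11,-12,-13,-14,-15,-16,-17,-18,-19,-20,-21,-22,-23,-24,-25,-26,-27,-28,-29,-30
r0: 1,0,-1,-2,-3,-4,-5,-6,-7,-8,-9,-10,-11,-12,-13,-14,-15,-16,-17,-18,-19,-20,-21,-22,-23,-24,-25,-26,-27,-28,-29,-30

steps = 4; useful = 96; efficiency = 96/128 = 3/4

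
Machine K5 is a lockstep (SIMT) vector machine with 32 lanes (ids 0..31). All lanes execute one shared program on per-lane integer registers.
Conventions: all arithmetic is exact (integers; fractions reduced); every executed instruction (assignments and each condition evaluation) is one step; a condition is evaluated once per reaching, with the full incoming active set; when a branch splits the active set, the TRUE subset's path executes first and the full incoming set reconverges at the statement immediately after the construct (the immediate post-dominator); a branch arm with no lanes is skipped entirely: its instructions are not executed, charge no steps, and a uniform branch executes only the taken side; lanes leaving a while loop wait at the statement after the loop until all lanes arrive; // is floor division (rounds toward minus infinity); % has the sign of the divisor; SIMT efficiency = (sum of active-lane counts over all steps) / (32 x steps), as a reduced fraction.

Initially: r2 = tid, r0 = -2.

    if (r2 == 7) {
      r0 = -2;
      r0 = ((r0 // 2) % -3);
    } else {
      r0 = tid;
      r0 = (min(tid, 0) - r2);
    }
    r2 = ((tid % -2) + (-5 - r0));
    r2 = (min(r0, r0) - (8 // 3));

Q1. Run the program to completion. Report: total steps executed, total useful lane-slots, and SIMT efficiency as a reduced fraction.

Answer: 7 steps, 160 useful, 5/7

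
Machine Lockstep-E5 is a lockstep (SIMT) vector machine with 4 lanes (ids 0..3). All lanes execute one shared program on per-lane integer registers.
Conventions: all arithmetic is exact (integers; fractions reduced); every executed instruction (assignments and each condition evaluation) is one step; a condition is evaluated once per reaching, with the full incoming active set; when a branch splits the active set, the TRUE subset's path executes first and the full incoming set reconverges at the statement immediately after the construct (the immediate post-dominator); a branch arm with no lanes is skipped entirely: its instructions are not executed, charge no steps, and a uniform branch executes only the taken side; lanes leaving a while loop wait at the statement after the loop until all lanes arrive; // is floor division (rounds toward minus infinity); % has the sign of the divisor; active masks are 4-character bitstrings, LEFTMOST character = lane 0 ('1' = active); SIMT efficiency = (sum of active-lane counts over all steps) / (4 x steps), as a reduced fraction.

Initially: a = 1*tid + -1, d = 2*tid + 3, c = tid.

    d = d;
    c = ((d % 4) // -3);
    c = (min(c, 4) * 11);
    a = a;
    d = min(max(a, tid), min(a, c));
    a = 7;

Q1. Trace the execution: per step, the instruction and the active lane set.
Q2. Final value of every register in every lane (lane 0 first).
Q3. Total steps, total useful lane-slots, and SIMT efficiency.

step 0: d <- d                       1111
step 1: c <- ((d % 4) // -3)         1111
step 2: c <- (min(c, 4) * 11)        1111
step 3: a <- a                       1111
step 4: d <- min(max(a, tid), min(a, c)) 1111
step 5: a <- 7                       1111

Answer: 6 steps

a: 7,7,7,7
d: -11,-11,-11,-11
c: -11,-11,-11,-11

steps = 6; useful = 24; efficiency = 24/24 = 1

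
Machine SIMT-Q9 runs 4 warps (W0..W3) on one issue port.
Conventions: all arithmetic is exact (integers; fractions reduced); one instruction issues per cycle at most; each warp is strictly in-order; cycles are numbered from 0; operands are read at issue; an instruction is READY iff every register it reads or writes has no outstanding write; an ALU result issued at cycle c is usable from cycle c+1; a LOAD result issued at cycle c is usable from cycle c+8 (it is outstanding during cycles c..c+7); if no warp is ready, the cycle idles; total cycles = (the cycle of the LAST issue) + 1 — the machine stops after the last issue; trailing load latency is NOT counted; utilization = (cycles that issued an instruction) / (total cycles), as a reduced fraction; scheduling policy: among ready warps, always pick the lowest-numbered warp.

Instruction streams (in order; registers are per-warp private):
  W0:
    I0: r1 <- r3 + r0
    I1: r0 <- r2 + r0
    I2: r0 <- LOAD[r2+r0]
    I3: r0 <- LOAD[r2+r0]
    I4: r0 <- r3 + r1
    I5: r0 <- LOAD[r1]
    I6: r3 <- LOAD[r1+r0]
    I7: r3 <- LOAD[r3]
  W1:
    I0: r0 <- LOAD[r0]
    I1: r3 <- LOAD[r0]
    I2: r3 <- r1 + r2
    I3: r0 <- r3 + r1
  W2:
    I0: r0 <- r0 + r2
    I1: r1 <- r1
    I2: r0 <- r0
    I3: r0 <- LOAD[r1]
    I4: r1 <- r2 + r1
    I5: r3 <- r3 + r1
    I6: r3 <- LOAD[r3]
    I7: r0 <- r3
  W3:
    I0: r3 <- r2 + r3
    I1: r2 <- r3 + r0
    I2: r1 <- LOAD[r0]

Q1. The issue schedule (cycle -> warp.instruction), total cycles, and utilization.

cycle 0: W0.I0
cycle 1: W0.I1
cycle 2: W0.I2
cycle 3: W1.I0
cycle 4: W2.I0
cycle 5: W2.I1
cycle 6: W2.I2
cycle 7: W2.I3
cycle 8: W2.I4
cycle 9: W2.I5
cycle 10: W0.I3
cycle 11: W1.I1
cycle 12: W2.I6
cycle 13: W3.I0
cycle 14: W3.I1
cycle 15: W3.I2
cycle 16: idle
cycle 17: idle
cycle 18: W0.I4
cycle 19: W0.I5
cycle 20: W1.I2
cycle 21: W1.I3
cycle 22: W2.I7
cycle 23: idle
cycle 24: idle
cycle 25: idle
cycle 26: idle
cycle 27: W0.I6
cycle 28: idle
cycle 29: idle
cycle 30: idle
cycle 31: idle
cycle 32: idle
cycle 33: idle
cycle 34: idle
cycle 35: W0.I7

Answer: 36 cycles, utilization 23/36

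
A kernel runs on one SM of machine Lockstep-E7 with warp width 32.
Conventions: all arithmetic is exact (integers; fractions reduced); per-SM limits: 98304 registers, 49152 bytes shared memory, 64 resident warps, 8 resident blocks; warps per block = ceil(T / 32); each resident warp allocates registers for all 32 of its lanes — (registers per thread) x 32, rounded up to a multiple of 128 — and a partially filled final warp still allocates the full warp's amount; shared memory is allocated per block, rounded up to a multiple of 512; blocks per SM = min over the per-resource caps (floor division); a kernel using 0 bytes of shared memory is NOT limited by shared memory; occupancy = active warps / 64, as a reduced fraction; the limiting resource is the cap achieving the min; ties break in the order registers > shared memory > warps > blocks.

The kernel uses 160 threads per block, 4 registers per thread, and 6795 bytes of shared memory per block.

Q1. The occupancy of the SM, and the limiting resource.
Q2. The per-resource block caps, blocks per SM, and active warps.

Answer: occupancy 15/32, limited by shared memory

registers: 153 blocks
shared memory: 6 blocks
warps: 12 blocks
blocks: 8 blocks

Answer: 6 blocks, 30 active warps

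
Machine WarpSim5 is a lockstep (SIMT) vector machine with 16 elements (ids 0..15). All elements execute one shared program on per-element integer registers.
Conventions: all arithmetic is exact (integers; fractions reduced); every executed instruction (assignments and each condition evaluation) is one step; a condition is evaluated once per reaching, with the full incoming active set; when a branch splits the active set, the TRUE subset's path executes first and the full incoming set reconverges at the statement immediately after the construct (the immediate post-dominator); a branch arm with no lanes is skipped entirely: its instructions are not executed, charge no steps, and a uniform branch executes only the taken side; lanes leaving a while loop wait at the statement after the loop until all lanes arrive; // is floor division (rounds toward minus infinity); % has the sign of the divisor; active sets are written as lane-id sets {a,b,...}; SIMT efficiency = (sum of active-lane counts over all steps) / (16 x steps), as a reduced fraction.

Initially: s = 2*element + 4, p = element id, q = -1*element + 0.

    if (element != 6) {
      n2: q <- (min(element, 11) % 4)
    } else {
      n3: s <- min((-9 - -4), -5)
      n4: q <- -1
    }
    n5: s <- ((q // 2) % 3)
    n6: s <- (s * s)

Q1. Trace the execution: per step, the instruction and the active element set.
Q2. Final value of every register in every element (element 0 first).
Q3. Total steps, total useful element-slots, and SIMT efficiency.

step 0: eval (element != 6)          {0,1,2,3,4,5,6,7,8,9,10,11,12,13,14,15}
step 1: q <- (min(element, 11) % 4)  {0,1,2,3,4,5,7,8,9,10,11,12,13,14,15}
step 2: s <- min((-9 - -4), -5)      {6}
step 3: q <- -1                      {6}
step 4: s <- ((q // 2) % 3)          {0,1,2,3,4,5,6,7,8,9,10,11,12,13,14,15}
step 5: s <- (s * s)                 {0,1,2,3,4,5,6,7,8,9,10,11,12,13,14,15}

Answer: 6 steps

s: 0,0,1,1,0,0,4,1,0,0,1,1,1,1,1,1
p: 0,1,2,3,4,5,6,7,8,9,10,11,12,13,14,15
q: 0,1,2,3,0,1,-1,3,0,1,2,3,3,3,3,3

steps = 6; useful = 65; efficiency = 65/96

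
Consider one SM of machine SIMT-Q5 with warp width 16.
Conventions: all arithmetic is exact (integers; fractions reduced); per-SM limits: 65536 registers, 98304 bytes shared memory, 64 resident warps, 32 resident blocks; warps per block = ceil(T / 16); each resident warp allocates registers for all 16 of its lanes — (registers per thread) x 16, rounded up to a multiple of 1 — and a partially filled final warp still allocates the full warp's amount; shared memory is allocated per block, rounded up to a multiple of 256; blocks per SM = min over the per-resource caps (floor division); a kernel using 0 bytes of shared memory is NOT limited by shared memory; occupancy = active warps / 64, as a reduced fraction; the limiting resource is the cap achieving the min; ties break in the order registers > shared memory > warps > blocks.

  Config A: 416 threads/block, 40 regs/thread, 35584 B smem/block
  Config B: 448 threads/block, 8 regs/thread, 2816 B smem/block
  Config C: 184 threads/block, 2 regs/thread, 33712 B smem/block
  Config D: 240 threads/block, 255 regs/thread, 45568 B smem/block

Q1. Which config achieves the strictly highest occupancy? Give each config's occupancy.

occupancies: A 13/16, B 7/8, C 3/8, D 15/64

Answer: B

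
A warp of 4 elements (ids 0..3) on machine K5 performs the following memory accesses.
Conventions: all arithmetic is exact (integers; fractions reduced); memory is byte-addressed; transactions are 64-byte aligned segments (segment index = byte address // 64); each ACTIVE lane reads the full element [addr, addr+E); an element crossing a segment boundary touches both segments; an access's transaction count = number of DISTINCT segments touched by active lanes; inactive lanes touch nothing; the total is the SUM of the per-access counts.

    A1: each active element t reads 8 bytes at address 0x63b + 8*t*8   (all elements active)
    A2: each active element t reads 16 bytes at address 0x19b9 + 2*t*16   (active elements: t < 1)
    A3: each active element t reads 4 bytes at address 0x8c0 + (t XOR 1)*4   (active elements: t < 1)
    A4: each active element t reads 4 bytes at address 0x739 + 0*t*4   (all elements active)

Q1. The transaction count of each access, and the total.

A1: 5 transactions
A2: 2 transactions
A3: 1 transaction
A4: 1 transaction

Answer: 5,2,1,1; total 9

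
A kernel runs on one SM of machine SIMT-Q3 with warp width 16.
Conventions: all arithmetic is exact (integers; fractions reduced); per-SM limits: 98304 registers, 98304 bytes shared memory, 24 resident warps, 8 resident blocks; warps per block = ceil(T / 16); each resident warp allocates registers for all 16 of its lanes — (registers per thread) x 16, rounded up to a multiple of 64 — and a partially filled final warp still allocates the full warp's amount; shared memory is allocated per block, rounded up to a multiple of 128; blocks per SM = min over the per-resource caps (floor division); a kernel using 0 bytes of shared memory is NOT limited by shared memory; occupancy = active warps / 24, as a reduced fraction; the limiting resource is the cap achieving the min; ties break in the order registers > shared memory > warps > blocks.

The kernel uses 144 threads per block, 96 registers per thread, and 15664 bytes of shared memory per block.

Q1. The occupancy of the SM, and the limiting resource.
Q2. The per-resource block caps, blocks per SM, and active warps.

Answer: occupancy 3/4, limited by warps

registers: 7 blocks
shared memory: 6 blocks
warps: 2 blocks
blocks: 8 blocks

Answer: 2 blocks, 18 active warps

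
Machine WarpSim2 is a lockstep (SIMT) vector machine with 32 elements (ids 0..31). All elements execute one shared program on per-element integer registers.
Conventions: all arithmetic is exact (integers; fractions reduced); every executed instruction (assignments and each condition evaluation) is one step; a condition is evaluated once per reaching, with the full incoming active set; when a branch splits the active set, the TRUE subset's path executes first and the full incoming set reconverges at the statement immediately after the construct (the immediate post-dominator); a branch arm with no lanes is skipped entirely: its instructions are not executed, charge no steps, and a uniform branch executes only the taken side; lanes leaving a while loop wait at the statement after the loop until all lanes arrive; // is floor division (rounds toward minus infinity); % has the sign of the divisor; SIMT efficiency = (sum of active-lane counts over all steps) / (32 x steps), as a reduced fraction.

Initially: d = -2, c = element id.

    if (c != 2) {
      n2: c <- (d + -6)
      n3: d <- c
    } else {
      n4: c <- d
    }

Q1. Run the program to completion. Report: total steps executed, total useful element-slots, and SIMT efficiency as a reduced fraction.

Answer: 4 steps, 95 useful, 95/128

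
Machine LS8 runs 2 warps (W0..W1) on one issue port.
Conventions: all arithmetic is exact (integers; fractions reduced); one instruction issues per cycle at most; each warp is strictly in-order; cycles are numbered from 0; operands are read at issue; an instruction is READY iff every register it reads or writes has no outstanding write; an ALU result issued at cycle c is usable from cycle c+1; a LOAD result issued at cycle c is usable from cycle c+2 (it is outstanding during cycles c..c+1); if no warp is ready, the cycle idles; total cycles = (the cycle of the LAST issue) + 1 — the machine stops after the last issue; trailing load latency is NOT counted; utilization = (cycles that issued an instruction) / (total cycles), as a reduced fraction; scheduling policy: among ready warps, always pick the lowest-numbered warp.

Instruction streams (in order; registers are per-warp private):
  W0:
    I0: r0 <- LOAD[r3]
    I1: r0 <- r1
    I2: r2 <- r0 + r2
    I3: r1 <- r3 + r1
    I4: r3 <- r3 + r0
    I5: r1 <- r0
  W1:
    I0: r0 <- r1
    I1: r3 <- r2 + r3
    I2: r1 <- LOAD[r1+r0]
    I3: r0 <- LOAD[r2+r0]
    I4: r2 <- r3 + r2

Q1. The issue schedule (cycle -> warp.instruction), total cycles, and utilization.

cycle 0: W0.I0
cycle 1: W1.I0
cycle 2: W0.I1
cycle 3: W0.I2
cycle 4: W0.I3
cycle 5: W0.I4
cycle 6: W0.I5
cycle 7: W1.I1
cycle 8: W1.I2
cycle 9: W1.I3
cycle 10: W1.I4

Answer: 11 cycles, utilization 1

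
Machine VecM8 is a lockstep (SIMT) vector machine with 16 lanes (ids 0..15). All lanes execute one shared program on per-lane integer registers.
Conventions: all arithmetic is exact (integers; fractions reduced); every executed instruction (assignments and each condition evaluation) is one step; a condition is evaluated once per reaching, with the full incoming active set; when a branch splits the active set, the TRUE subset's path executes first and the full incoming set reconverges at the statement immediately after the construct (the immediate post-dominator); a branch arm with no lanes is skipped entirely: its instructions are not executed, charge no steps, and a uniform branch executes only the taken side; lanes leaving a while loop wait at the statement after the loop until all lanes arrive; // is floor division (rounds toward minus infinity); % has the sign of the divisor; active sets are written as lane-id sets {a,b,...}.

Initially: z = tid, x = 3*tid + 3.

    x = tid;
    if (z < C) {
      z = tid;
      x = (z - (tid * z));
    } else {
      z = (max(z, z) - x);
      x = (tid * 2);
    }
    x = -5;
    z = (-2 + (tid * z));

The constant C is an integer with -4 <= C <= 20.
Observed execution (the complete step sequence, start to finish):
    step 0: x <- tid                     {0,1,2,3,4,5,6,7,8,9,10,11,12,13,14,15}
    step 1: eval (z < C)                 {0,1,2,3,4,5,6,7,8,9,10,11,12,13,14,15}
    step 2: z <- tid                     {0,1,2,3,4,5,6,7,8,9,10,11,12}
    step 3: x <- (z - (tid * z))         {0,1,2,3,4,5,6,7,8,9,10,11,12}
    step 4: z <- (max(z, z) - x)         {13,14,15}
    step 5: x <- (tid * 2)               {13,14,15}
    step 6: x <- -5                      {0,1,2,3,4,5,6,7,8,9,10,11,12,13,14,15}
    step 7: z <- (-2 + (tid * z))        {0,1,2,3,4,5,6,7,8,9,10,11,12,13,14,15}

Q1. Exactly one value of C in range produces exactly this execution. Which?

Answer: C = 13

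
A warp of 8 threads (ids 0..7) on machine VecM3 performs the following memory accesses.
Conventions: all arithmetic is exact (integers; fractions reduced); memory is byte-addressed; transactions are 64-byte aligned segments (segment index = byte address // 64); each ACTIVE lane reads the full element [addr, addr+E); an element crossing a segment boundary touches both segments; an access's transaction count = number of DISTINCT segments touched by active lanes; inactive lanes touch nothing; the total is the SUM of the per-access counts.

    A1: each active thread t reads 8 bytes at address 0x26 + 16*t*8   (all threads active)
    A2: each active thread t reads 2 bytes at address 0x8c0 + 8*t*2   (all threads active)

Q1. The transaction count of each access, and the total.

A1: 8 transactions
A2: 2 transactions

Answer: 8,2; total 10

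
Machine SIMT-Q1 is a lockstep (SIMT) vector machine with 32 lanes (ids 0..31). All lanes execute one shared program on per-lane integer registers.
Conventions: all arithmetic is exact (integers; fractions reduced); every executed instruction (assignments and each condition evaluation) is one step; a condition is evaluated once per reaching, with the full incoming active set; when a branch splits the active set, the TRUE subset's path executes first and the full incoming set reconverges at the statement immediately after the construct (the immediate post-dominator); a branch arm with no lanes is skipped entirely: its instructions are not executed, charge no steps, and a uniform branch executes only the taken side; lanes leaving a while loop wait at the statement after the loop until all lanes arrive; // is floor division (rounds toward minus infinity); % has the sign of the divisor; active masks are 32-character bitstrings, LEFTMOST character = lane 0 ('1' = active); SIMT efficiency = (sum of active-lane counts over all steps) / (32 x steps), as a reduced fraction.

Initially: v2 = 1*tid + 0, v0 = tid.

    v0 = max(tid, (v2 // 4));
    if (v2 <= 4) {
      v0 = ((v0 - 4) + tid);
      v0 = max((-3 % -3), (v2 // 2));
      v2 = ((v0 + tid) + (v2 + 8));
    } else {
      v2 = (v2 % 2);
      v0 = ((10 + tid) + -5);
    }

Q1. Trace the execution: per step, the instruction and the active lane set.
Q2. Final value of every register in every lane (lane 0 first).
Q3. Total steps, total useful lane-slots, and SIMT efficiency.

step 0: v0 <- max(tid, (v2 // 4))    11111111111111111111111111111111
step 1: eval (v2 <= 4)               11111111111111111111111111111111
step 2: v0 <- ((v0 - 4) + tid)       11111000000000000000000000000000
step 3: v0 <- max((-3 % -3), (v2 // 2)) 11111000000000000000000000000000
step 4: v2 <- ((v0 + tid) + (v2 + 8)) 11111000000000000000000000000000
step 5: v2 <- (v2 % 2)               00000111111111111111111111111111
step 6: v0 <- ((10 + tid) + -5)      00000111111111111111111111111111

Answer: 7 steps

v2: 8,10,13,15,18,1,0,1,0,1,0,1,0,1,0,1,0,1,0,1,0,1,0,1,0,1,0,1,0,1,0,1
v0: 0,0,1,1,2,10,11,12,13,14,15,16,17,18,19,20,21,22,23,24,25,26,27,28,29,30,31,32,33,34,35,36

steps = 7; useful = 133; efficiency = 133/224 = 19/32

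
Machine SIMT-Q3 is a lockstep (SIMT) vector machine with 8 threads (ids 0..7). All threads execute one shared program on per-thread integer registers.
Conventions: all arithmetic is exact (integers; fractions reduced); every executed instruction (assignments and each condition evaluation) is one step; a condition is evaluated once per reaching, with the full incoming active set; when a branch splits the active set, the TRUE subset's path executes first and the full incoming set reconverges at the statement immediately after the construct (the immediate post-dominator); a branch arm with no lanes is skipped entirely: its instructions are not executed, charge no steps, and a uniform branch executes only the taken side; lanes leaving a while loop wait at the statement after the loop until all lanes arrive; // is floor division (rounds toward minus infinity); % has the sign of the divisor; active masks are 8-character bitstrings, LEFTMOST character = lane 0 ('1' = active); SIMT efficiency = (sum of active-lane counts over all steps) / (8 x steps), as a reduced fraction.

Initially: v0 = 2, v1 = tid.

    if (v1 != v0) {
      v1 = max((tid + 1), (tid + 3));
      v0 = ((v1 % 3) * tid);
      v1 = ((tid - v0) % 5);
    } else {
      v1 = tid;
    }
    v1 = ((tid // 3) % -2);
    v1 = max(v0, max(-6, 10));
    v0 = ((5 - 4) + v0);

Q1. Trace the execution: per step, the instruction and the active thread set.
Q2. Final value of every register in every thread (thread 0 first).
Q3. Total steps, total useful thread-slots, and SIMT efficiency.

step 0: eval (v1 != v0)              11111111
step 1: v1 <- max((tid + 1), (tid + 3)) 11011111
step 2: v0 <- ((v1 % 3) * tid)       11011111
step 3: v1 <- ((tid - v0) % 5)       11011111
step 4: v1 <- tid                    00100000
step 5: v1 <- ((tid // 3) % -2)      11111111
step 6: v1 <- max(v0, max(-6, 10))   11111111
step 7: v0 <- ((5 - 4) + v0)         11111111

Answer: 8 steps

v0: 1,2,3,1,5,11,1,8
v1: 10,10,10,10,10,10,10,10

steps = 8; useful = 54; efficiency = 54/64 = 27/32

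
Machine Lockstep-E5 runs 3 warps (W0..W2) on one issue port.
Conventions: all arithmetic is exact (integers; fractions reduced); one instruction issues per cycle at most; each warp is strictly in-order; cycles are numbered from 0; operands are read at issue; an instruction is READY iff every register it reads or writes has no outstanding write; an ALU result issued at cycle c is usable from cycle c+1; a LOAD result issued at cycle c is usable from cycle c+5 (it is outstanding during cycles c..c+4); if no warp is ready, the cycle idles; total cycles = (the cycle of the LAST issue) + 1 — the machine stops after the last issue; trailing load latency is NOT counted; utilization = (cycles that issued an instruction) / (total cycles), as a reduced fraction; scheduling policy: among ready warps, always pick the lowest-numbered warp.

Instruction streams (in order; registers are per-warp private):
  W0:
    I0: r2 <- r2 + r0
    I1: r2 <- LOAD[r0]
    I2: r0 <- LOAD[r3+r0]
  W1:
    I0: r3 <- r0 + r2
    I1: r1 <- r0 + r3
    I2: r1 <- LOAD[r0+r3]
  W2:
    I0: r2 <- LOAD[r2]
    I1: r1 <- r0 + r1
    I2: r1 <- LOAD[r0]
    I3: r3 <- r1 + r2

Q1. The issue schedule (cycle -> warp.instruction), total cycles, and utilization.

cycle 0: W0.I0
cycle 1: W0.I1
cycle 2: W0.I2
cycle 3: W1.I0
cycle 4: W1.I1
cycle 5: W1.I2
cycle 6: W2.I0
cycle 7: W2.I1
cycle 8: W2.I2
cycle 9: idle
cycle 10: idle
cycle 11: idle
cycle 12: idle
cycle 13: W2.I3

Answer: 14 cycles, utilization 5/7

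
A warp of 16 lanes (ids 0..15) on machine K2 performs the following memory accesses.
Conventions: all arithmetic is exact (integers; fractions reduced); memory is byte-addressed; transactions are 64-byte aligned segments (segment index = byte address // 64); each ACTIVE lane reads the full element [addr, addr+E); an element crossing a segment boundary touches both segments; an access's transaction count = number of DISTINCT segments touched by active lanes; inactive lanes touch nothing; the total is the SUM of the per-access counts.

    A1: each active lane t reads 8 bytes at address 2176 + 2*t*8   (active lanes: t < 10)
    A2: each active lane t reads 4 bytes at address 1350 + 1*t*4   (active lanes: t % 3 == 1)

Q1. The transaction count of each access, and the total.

A1: 3 transactions
A2: 1 transaction

Answer: 3,1; total 4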